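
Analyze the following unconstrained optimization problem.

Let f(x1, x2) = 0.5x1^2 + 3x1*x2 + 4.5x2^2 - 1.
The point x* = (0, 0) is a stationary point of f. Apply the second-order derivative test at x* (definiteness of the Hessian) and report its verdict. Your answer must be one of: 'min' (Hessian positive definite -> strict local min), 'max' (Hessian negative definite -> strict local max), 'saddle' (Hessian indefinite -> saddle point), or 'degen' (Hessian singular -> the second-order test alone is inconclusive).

Compute the Hessian H = grad^2 f:
  H = [[1, 3], [3, 9]]
Verify stationarity: grad f(x*) = H x* + g = (0, 0).
Eigenvalues of H: 0, 10.
H has a zero eigenvalue (singular; positive semidefinite but not definite), so H is neither positive definite, negative definite, nor indefinite. The second-order test alone is inconclusive -> degen.
(Indeed, f is constant along the null direction of H through x*, so x* is not a strict local extremum.)

degen


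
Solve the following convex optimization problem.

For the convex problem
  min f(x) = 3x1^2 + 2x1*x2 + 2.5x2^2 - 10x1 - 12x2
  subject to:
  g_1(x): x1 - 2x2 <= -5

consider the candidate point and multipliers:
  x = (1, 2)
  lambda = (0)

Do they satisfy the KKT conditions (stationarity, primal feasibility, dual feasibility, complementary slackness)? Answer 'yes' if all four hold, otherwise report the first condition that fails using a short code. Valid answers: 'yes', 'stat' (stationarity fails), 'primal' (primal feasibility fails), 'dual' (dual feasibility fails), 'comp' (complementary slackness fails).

Gradient of f: grad f(x) = Q x + c = (0, 0)
Constraint values g_i(x) = a_i^T x - b_i:
  g_1((1, 2)) = 2
Stationarity residual: grad f(x) + sum_i lambda_i a_i = (0, 0)
  -> stationarity OK
Primal feasibility (all g_i <= 0): FAILS
Dual feasibility (all lambda_i >= 0): OK
Complementary slackness (lambda_i * g_i(x) = 0 for all i): OK

Verdict: the first failing condition is primal_feasibility -> primal.

primal


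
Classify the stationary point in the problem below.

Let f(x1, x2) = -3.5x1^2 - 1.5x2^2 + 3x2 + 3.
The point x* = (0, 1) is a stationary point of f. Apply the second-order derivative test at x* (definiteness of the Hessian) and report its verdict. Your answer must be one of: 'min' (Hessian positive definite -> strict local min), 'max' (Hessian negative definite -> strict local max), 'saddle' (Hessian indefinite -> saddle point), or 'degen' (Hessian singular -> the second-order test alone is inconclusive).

Compute the Hessian H = grad^2 f:
  H = [[-7, 0], [0, -3]]
Verify stationarity: grad f(x*) = H x* + g = (0, 0).
Eigenvalues of H: -7, -3.
Both eigenvalues < 0, so H is negative definite -> x* is a strict local max.

max


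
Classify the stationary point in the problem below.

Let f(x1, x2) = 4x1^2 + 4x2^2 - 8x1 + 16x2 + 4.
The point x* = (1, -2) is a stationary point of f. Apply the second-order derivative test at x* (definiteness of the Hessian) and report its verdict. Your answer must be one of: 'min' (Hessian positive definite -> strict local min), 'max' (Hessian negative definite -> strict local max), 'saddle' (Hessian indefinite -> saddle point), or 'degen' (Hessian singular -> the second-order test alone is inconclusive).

Compute the Hessian H = grad^2 f:
  H = [[8, 0], [0, 8]]
Verify stationarity: grad f(x*) = H x* + g = (0, 0).
Eigenvalues of H: 8, 8.
Both eigenvalues > 0, so H is positive definite -> x* is a strict local min.

min


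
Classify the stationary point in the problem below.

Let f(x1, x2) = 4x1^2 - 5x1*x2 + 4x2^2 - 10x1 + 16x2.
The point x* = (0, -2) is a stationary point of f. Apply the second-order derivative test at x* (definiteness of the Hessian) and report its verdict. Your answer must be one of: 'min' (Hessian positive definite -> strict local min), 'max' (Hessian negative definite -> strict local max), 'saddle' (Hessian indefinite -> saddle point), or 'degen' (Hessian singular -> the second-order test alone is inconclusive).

Compute the Hessian H = grad^2 f:
  H = [[8, -5], [-5, 8]]
Verify stationarity: grad f(x*) = H x* + g = (0, 0).
Eigenvalues of H: 3, 13.
Both eigenvalues > 0, so H is positive definite -> x* is a strict local min.

min


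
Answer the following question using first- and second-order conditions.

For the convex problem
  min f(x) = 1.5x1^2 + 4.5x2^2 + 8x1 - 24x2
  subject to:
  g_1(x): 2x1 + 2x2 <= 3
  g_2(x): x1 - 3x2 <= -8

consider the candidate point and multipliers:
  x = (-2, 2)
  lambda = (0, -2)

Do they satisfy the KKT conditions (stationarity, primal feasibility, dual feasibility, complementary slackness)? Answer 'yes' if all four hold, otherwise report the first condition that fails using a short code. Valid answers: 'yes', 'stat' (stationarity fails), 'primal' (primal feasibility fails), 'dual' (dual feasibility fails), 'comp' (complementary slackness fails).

Gradient of f: grad f(x) = Q x + c = (2, -6)
Constraint values g_i(x) = a_i^T x - b_i:
  g_1((-2, 2)) = -3
  g_2((-2, 2)) = 0
Stationarity residual: grad f(x) + sum_i lambda_i a_i = (0, 0)
  -> stationarity OK
Primal feasibility (all g_i <= 0): OK
Dual feasibility (all lambda_i >= 0): FAILS
Complementary slackness (lambda_i * g_i(x) = 0 for all i): OK

Verdict: the first failing condition is dual_feasibility -> dual.

dual


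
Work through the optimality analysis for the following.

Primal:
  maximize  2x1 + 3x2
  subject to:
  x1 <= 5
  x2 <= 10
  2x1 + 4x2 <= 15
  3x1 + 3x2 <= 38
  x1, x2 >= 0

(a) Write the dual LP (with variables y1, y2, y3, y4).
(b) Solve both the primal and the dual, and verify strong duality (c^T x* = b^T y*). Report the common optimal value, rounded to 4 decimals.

The standard primal-dual pair for 'max c^T x s.t. A x <= b, x >= 0' is:
  Dual:  min b^T y  s.t.  A^T y >= c,  y >= 0.

So the dual LP is:
  minimize  5y1 + 10y2 + 15y3 + 38y4
  subject to:
    y1 + 2y3 + 3y4 >= 2
    y2 + 4y3 + 3y4 >= 3
    y1, y2, y3, y4 >= 0

Solving the primal: x* = (5, 1.25).
  primal value c^T x* = 13.75.
Solving the dual: y* = (0.5, 0, 0.75, 0).
  dual value b^T y* = 13.75.
Strong duality: c^T x* = b^T y*. Confirmed.

13.75


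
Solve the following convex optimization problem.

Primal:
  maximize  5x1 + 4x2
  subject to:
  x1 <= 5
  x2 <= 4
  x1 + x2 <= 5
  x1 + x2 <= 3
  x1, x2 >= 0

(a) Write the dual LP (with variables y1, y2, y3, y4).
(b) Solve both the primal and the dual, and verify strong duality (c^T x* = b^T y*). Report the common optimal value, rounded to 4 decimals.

The standard primal-dual pair for 'max c^T x s.t. A x <= b, x >= 0' is:
  Dual:  min b^T y  s.t.  A^T y >= c,  y >= 0.

So the dual LP is:
  minimize  5y1 + 4y2 + 5y3 + 3y4
  subject to:
    y1 + y3 + y4 >= 5
    y2 + y3 + y4 >= 4
    y1, y2, y3, y4 >= 0

Solving the primal: x* = (3, 0).
  primal value c^T x* = 15.
Solving the dual: y* = (0, 0, 0, 5).
  dual value b^T y* = 15.
Strong duality: c^T x* = b^T y*. Confirmed.

15


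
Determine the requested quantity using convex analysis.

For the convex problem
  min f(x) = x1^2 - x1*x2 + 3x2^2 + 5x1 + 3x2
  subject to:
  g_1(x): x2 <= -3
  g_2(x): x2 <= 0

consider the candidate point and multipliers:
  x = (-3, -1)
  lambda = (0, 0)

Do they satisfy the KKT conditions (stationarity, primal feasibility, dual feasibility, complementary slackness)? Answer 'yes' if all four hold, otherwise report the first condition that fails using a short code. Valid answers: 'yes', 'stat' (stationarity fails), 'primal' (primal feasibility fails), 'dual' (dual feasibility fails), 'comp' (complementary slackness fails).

Gradient of f: grad f(x) = Q x + c = (0, 0)
Constraint values g_i(x) = a_i^T x - b_i:
  g_1((-3, -1)) = 2
  g_2((-3, -1)) = -1
Stationarity residual: grad f(x) + sum_i lambda_i a_i = (0, 0)
  -> stationarity OK
Primal feasibility (all g_i <= 0): FAILS
Dual feasibility (all lambda_i >= 0): OK
Complementary slackness (lambda_i * g_i(x) = 0 for all i): OK

Verdict: the first failing condition is primal_feasibility -> primal.

primal


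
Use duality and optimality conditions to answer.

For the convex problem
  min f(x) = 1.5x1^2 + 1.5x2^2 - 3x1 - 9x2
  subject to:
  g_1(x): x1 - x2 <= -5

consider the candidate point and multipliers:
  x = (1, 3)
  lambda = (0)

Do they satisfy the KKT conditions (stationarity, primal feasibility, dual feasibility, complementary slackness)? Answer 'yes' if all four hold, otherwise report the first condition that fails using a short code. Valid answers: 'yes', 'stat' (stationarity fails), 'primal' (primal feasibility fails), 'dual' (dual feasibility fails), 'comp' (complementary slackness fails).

Gradient of f: grad f(x) = Q x + c = (0, 0)
Constraint values g_i(x) = a_i^T x - b_i:
  g_1((1, 3)) = 3
Stationarity residual: grad f(x) + sum_i lambda_i a_i = (0, 0)
  -> stationarity OK
Primal feasibility (all g_i <= 0): FAILS
Dual feasibility (all lambda_i >= 0): OK
Complementary slackness (lambda_i * g_i(x) = 0 for all i): OK

Verdict: the first failing condition is primal_feasibility -> primal.

primal


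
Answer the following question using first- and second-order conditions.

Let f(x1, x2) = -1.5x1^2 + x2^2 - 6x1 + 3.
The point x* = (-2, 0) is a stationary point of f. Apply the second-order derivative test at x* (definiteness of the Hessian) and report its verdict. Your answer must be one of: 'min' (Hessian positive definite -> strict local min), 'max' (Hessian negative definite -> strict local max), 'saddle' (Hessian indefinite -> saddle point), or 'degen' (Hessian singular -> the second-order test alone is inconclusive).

Compute the Hessian H = grad^2 f:
  H = [[-3, 0], [0, 2]]
Verify stationarity: grad f(x*) = H x* + g = (0, 0).
Eigenvalues of H: -3, 2.
Eigenvalues have mixed signs, so H is indefinite -> x* is a saddle point.

saddle


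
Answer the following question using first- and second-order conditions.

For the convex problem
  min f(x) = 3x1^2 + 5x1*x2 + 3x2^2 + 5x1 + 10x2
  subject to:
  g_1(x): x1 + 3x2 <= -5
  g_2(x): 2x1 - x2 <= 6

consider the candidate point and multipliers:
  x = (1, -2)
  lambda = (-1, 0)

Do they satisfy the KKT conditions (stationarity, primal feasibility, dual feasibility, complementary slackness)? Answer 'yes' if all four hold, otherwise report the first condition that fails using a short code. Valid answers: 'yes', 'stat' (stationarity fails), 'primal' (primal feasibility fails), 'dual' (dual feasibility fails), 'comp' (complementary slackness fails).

Gradient of f: grad f(x) = Q x + c = (1, 3)
Constraint values g_i(x) = a_i^T x - b_i:
  g_1((1, -2)) = 0
  g_2((1, -2)) = -2
Stationarity residual: grad f(x) + sum_i lambda_i a_i = (0, 0)
  -> stationarity OK
Primal feasibility (all g_i <= 0): OK
Dual feasibility (all lambda_i >= 0): FAILS
Complementary slackness (lambda_i * g_i(x) = 0 for all i): OK

Verdict: the first failing condition is dual_feasibility -> dual.

dual


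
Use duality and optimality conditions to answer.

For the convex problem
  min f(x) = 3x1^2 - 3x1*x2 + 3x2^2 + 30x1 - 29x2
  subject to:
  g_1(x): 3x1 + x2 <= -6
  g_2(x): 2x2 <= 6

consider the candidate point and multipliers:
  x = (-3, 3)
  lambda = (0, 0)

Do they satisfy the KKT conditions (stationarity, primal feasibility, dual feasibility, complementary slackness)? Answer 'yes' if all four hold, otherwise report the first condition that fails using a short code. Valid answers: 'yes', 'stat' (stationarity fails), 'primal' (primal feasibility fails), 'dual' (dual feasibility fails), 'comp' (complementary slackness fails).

Gradient of f: grad f(x) = Q x + c = (3, -2)
Constraint values g_i(x) = a_i^T x - b_i:
  g_1((-3, 3)) = 0
  g_2((-3, 3)) = 0
Stationarity residual: grad f(x) + sum_i lambda_i a_i = (3, -2)
  -> stationarity FAILS
Primal feasibility (all g_i <= 0): OK
Dual feasibility (all lambda_i >= 0): OK
Complementary slackness (lambda_i * g_i(x) = 0 for all i): OK

Verdict: the first failing condition is stationarity -> stat.

stat


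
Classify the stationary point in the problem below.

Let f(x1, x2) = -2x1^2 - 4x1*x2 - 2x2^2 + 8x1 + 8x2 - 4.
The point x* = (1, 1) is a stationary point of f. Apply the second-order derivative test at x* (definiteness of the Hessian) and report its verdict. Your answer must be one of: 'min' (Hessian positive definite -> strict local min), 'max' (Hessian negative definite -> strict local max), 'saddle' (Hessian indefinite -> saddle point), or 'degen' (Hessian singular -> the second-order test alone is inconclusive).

Compute the Hessian H = grad^2 f:
  H = [[-4, -4], [-4, -4]]
Verify stationarity: grad f(x*) = H x* + g = (0, 0).
Eigenvalues of H: -8, 0.
H has a zero eigenvalue (singular; negative semidefinite but not definite), so H is neither positive definite, negative definite, nor indefinite. The second-order test alone is inconclusive -> degen.
(Indeed, f is constant along the null direction of H through x*, so x* is not a strict local extremum.)

degen


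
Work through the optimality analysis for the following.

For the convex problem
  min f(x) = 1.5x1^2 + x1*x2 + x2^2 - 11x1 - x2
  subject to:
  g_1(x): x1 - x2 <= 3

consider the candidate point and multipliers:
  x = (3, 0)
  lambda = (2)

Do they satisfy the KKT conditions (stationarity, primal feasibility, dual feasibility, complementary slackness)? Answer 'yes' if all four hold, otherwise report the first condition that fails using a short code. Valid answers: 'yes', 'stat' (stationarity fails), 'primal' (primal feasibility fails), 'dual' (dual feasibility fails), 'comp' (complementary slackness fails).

Gradient of f: grad f(x) = Q x + c = (-2, 2)
Constraint values g_i(x) = a_i^T x - b_i:
  g_1((3, 0)) = 0
Stationarity residual: grad f(x) + sum_i lambda_i a_i = (0, 0)
  -> stationarity OK
Primal feasibility (all g_i <= 0): OK
Dual feasibility (all lambda_i >= 0): OK
Complementary slackness (lambda_i * g_i(x) = 0 for all i): OK

Verdict: yes, KKT holds.

yes


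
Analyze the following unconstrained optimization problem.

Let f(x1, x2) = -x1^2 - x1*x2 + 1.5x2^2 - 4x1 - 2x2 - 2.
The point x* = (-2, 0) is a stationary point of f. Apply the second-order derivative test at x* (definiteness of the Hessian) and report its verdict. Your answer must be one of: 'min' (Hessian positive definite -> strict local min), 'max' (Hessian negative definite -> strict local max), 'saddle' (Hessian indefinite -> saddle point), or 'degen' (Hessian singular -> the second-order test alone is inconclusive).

Compute the Hessian H = grad^2 f:
  H = [[-2, -1], [-1, 3]]
Verify stationarity: grad f(x*) = H x* + g = (0, 0).
Eigenvalues of H: -2.1926, 3.1926.
Eigenvalues have mixed signs, so H is indefinite -> x* is a saddle point.

saddle


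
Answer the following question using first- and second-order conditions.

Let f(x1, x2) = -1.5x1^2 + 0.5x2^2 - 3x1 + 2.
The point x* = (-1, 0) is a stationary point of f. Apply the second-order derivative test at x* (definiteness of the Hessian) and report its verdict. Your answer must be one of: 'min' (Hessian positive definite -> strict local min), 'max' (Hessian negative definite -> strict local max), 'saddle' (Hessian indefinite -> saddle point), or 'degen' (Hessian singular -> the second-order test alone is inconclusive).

Compute the Hessian H = grad^2 f:
  H = [[-3, 0], [0, 1]]
Verify stationarity: grad f(x*) = H x* + g = (0, 0).
Eigenvalues of H: -3, 1.
Eigenvalues have mixed signs, so H is indefinite -> x* is a saddle point.

saddle


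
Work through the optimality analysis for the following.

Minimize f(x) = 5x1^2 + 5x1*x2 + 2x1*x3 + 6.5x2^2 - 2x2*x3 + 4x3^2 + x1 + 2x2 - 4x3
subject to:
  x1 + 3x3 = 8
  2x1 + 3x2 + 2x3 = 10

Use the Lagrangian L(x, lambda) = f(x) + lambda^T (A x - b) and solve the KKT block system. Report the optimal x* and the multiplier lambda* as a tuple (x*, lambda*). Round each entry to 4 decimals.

Form the Lagrangian:
  L(x, lambda) = (1/2) x^T Q x + c^T x + lambda^T (A x - b)
Stationarity (grad_x L = 0): Q x + c + A^T lambda = 0.
Primal feasibility: A x = b.

This gives the KKT block system:
  [ Q   A^T ] [ x     ]   [-c ]
  [ A    0  ] [ lambda ] = [ b ]

Solving the linear system:
  x*      = (-0.2631, 1.6725, 2.7544)
  lambda* = (-0.9617, -5.6394)
  f(x*)   = 28.0758

x* = (-0.2631, 1.6725, 2.7544), lambda* = (-0.9617, -5.6394)


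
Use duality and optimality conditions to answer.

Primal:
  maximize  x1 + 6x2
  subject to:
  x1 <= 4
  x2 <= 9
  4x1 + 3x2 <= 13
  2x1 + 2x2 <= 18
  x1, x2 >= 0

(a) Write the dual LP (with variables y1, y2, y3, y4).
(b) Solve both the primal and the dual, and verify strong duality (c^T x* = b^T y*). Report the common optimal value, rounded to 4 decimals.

The standard primal-dual pair for 'max c^T x s.t. A x <= b, x >= 0' is:
  Dual:  min b^T y  s.t.  A^T y >= c,  y >= 0.

So the dual LP is:
  minimize  4y1 + 9y2 + 13y3 + 18y4
  subject to:
    y1 + 4y3 + 2y4 >= 1
    y2 + 3y3 + 2y4 >= 6
    y1, y2, y3, y4 >= 0

Solving the primal: x* = (0, 4.3333).
  primal value c^T x* = 26.
Solving the dual: y* = (0, 0, 2, 0).
  dual value b^T y* = 26.
Strong duality: c^T x* = b^T y*. Confirmed.

26


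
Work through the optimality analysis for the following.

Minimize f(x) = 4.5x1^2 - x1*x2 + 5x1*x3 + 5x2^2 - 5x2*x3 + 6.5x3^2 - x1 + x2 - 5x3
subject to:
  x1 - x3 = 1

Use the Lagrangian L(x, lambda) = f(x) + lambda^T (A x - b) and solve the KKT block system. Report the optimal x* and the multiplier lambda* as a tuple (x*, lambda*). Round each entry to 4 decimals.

Form the Lagrangian:
  L(x, lambda) = (1/2) x^T Q x + c^T x + lambda^T (A x - b)
Stationarity (grad_x L = 0): Q x + c + A^T lambda = 0.
Primal feasibility: A x = b.

This gives the KKT block system:
  [ Q   A^T ] [ x     ]   [-c ]
  [ A    0  ] [ lambda ] = [ b ]

Solving the linear system:
  x*      = (0.7183, -0.169, -0.2817)
  lambda* = (-4.2254)
  f(x*)   = 2.3732

x* = (0.7183, -0.169, -0.2817), lambda* = (-4.2254)


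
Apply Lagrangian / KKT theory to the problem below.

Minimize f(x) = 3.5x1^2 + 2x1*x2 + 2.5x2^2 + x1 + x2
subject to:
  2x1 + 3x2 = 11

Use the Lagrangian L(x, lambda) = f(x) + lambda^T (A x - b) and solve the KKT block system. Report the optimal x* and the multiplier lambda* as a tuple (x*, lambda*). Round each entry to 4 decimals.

Form the Lagrangian:
  L(x, lambda) = (1/2) x^T Q x + c^T x + lambda^T (A x - b)
Stationarity (grad_x L = 0): Q x + c + A^T lambda = 0.
Primal feasibility: A x = b.

This gives the KKT block system:
  [ Q   A^T ] [ x     ]   [-c ]
  [ A    0  ] [ lambda ] = [ b ]

Solving the linear system:
  x*      = (0.6949, 3.2034)
  lambda* = (-6.1356)
  f(x*)   = 35.6949

x* = (0.6949, 3.2034), lambda* = (-6.1356)


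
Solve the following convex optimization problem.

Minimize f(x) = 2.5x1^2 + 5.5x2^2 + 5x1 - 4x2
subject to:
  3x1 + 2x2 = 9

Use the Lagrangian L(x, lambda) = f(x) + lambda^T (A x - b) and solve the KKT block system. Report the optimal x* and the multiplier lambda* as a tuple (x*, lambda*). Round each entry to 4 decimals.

Form the Lagrangian:
  L(x, lambda) = (1/2) x^T Q x + c^T x + lambda^T (A x - b)
Stationarity (grad_x L = 0): Q x + c + A^T lambda = 0.
Primal feasibility: A x = b.

This gives the KKT block system:
  [ Q   A^T ] [ x     ]   [-c ]
  [ A    0  ] [ lambda ] = [ b ]

Solving the linear system:
  x*      = (2.1261, 1.3109)
  lambda* = (-5.2101)
  f(x*)   = 26.1387

x* = (2.1261, 1.3109), lambda* = (-5.2101)


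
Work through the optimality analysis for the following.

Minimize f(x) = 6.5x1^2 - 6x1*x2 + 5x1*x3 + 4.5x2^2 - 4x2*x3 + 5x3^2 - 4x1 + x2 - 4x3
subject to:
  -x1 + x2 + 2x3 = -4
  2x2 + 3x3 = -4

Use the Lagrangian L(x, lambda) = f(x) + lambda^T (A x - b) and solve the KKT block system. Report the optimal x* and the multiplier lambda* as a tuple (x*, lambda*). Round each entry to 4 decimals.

Form the Lagrangian:
  L(x, lambda) = (1/2) x^T Q x + c^T x + lambda^T (A x - b)
Stationarity (grad_x L = 0): Q x + c + A^T lambda = 0.
Primal feasibility: A x = b.

This gives the KKT block system:
  [ Q   A^T ] [ x     ]   [-c ]
  [ A    0  ] [ lambda ] = [ b ]

Solving the linear system:
  x*      = (1.3739, -0.1218, -1.2521)
  lambda* = (8.3319, -2.5)
  f(x*)   = 11.3592

x* = (1.3739, -0.1218, -1.2521), lambda* = (8.3319, -2.5)


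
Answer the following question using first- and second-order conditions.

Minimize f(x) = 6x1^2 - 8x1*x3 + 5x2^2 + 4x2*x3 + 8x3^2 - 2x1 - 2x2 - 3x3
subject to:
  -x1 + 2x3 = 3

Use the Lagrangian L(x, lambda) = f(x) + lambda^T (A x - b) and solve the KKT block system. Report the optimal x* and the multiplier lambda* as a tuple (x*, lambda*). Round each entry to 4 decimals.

Form the Lagrangian:
  L(x, lambda) = (1/2) x^T Q x + c^T x + lambda^T (A x - b)
Stationarity (grad_x L = 0): Q x + c + A^T lambda = 0.
Primal feasibility: A x = b.

This gives the KKT block system:
  [ Q   A^T ] [ x     ]   [-c ]
  [ A    0  ] [ lambda ] = [ b ]

Solving the linear system:
  x*      = (0.5658, -0.5132, 1.7829)
  lambda* = (-9.4737)
  f(x*)   = 11.4836

x* = (0.5658, -0.5132, 1.7829), lambda* = (-9.4737)


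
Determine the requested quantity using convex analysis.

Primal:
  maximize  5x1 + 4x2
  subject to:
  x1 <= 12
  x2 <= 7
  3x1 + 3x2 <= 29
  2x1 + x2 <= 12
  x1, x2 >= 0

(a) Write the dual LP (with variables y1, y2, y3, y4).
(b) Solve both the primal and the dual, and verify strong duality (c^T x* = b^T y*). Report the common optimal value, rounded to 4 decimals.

The standard primal-dual pair for 'max c^T x s.t. A x <= b, x >= 0' is:
  Dual:  min b^T y  s.t.  A^T y >= c,  y >= 0.

So the dual LP is:
  minimize  12y1 + 7y2 + 29y3 + 12y4
  subject to:
    y1 + 3y3 + 2y4 >= 5
    y2 + 3y3 + y4 >= 4
    y1, y2, y3, y4 >= 0

Solving the primal: x* = (2.5, 7).
  primal value c^T x* = 40.5.
Solving the dual: y* = (0, 1.5, 0, 2.5).
  dual value b^T y* = 40.5.
Strong duality: c^T x* = b^T y*. Confirmed.

40.5


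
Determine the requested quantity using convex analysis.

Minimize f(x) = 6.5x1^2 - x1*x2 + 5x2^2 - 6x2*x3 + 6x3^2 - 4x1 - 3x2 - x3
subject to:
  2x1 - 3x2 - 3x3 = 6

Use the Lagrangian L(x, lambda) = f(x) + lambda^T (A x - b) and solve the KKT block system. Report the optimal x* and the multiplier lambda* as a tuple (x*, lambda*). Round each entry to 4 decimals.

Form the Lagrangian:
  L(x, lambda) = (1/2) x^T Q x + c^T x + lambda^T (A x - b)
Stationarity (grad_x L = 0): Q x + c + A^T lambda = 0.
Primal feasibility: A x = b.

This gives the KKT block system:
  [ Q   A^T ] [ x     ]   [-c ]
  [ A    0  ] [ lambda ] = [ b ]

Solving the linear system:
  x*      = (0.5737, -0.7806, -0.8369)
  lambda* = (-2.1196)
  f(x*)   = 6.8007

x* = (0.5737, -0.7806, -0.8369), lambda* = (-2.1196)


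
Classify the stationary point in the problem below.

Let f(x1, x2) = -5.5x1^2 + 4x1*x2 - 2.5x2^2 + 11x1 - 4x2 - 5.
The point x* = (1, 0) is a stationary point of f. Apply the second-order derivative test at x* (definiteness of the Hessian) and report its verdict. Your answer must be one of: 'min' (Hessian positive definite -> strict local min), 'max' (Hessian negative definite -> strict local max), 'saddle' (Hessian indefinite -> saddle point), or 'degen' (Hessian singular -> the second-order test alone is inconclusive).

Compute the Hessian H = grad^2 f:
  H = [[-11, 4], [4, -5]]
Verify stationarity: grad f(x*) = H x* + g = (0, 0).
Eigenvalues of H: -13, -3.
Both eigenvalues < 0, so H is negative definite -> x* is a strict local max.

max


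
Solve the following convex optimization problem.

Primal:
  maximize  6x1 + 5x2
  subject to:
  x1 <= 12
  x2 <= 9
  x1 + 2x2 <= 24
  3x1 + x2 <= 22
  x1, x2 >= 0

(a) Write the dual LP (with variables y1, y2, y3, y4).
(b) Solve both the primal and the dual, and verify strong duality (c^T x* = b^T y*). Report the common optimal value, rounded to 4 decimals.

The standard primal-dual pair for 'max c^T x s.t. A x <= b, x >= 0' is:
  Dual:  min b^T y  s.t.  A^T y >= c,  y >= 0.

So the dual LP is:
  minimize  12y1 + 9y2 + 24y3 + 22y4
  subject to:
    y1 + y3 + 3y4 >= 6
    y2 + 2y3 + y4 >= 5
    y1, y2, y3, y4 >= 0

Solving the primal: x* = (4.3333, 9).
  primal value c^T x* = 71.
Solving the dual: y* = (0, 3, 0, 2).
  dual value b^T y* = 71.
Strong duality: c^T x* = b^T y*. Confirmed.

71


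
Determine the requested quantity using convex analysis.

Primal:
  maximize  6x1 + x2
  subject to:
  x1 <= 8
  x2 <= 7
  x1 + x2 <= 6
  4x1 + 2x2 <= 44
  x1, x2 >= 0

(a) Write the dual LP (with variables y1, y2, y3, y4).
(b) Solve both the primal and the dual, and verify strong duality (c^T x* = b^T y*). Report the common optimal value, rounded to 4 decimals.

The standard primal-dual pair for 'max c^T x s.t. A x <= b, x >= 0' is:
  Dual:  min b^T y  s.t.  A^T y >= c,  y >= 0.

So the dual LP is:
  minimize  8y1 + 7y2 + 6y3 + 44y4
  subject to:
    y1 + y3 + 4y4 >= 6
    y2 + y3 + 2y4 >= 1
    y1, y2, y3, y4 >= 0

Solving the primal: x* = (6, 0).
  primal value c^T x* = 36.
Solving the dual: y* = (0, 0, 6, 0).
  dual value b^T y* = 36.
Strong duality: c^T x* = b^T y*. Confirmed.

36


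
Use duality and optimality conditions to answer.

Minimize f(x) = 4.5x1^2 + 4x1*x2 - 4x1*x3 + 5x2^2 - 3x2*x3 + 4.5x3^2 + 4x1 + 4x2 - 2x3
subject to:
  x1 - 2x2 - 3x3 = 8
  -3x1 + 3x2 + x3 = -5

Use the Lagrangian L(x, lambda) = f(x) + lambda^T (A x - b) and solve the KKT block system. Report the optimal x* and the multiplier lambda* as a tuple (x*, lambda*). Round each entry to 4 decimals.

Form the Lagrangian:
  L(x, lambda) = (1/2) x^T Q x + c^T x + lambda^T (A x - b)
Stationarity (grad_x L = 0): Q x + c + A^T lambda = 0.
Primal feasibility: A x = b.

This gives the KKT block system:
  [ Q   A^T ] [ x     ]   [-c ]
  [ A    0  ] [ lambda ] = [ b ]

Solving the linear system:
  x*      = (-0.3897, -1.4454, -1.833)
  lambda* = (-4.4703, -0.8091)
  f(x*)   = 14.0216

x* = (-0.3897, -1.4454, -1.833), lambda* = (-4.4703, -0.8091)


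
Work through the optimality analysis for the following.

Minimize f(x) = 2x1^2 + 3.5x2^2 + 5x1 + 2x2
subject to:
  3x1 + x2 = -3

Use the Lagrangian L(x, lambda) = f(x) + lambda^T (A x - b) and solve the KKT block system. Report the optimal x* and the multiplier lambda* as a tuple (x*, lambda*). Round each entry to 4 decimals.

Form the Lagrangian:
  L(x, lambda) = (1/2) x^T Q x + c^T x + lambda^T (A x - b)
Stationarity (grad_x L = 0): Q x + c + A^T lambda = 0.
Primal feasibility: A x = b.

This gives the KKT block system:
  [ Q   A^T ] [ x     ]   [-c ]
  [ A    0  ] [ lambda ] = [ b ]

Solving the linear system:
  x*      = (-0.9254, -0.2239)
  lambda* = (-0.4328)
  f(x*)   = -3.1866

x* = (-0.9254, -0.2239), lambda* = (-0.4328)


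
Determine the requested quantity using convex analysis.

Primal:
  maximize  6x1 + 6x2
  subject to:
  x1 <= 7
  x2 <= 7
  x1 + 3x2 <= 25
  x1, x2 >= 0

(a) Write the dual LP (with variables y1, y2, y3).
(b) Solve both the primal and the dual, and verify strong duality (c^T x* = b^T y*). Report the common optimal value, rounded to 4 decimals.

The standard primal-dual pair for 'max c^T x s.t. A x <= b, x >= 0' is:
  Dual:  min b^T y  s.t.  A^T y >= c,  y >= 0.

So the dual LP is:
  minimize  7y1 + 7y2 + 25y3
  subject to:
    y1 + y3 >= 6
    y2 + 3y3 >= 6
    y1, y2, y3 >= 0

Solving the primal: x* = (7, 6).
  primal value c^T x* = 78.
Solving the dual: y* = (4, 0, 2).
  dual value b^T y* = 78.
Strong duality: c^T x* = b^T y*. Confirmed.

78


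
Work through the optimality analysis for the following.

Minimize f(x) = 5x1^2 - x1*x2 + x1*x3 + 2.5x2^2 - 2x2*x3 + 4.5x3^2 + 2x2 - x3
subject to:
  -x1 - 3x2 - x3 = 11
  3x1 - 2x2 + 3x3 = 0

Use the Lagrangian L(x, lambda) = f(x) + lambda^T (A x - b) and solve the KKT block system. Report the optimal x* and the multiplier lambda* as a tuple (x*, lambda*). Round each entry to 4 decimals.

Form the Lagrangian:
  L(x, lambda) = (1/2) x^T Q x + c^T x + lambda^T (A x - b)
Stationarity (grad_x L = 0): Q x + c + A^T lambda = 0.
Primal feasibility: A x = b.

This gives the KKT block system:
  [ Q   A^T ] [ x     ]   [-c ]
  [ A    0  ] [ lambda ] = [ b ]

Solving the linear system:
  x*      = (-0.8235, -3, -1.1765)
  lambda* = (-3.8449, 0.8556)
  f(x*)   = 18.7353

x* = (-0.8235, -3, -1.1765), lambda* = (-3.8449, 0.8556)


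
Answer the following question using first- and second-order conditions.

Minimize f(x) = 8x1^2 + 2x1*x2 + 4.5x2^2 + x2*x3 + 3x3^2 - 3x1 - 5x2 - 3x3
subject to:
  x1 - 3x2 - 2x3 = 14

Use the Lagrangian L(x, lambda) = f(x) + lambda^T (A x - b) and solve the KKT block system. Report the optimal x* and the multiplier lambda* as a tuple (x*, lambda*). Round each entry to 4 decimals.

Form the Lagrangian:
  L(x, lambda) = (1/2) x^T Q x + c^T x + lambda^T (A x - b)
Stationarity (grad_x L = 0): Q x + c + A^T lambda = 0.
Primal feasibility: A x = b.

This gives the KKT block system:
  [ Q   A^T ] [ x     ]   [-c ]
  [ A    0  ] [ lambda ] = [ b ]

Solving the linear system:
  x*      = (1.1453, -2.7287, -2.3343)
  lambda* = (-9.8673)
  f(x*)   = 77.6764

x* = (1.1453, -2.7287, -2.3343), lambda* = (-9.8673)


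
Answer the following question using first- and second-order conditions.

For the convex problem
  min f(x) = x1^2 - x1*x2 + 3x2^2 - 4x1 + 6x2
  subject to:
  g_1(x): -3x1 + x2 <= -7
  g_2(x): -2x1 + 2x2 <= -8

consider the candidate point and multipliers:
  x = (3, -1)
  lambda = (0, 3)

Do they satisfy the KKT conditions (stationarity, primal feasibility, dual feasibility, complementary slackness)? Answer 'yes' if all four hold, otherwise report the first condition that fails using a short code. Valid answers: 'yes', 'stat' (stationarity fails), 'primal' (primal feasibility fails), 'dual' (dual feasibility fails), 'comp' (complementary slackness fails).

Gradient of f: grad f(x) = Q x + c = (3, -3)
Constraint values g_i(x) = a_i^T x - b_i:
  g_1((3, -1)) = -3
  g_2((3, -1)) = 0
Stationarity residual: grad f(x) + sum_i lambda_i a_i = (-3, 3)
  -> stationarity FAILS
Primal feasibility (all g_i <= 0): OK
Dual feasibility (all lambda_i >= 0): OK
Complementary slackness (lambda_i * g_i(x) = 0 for all i): OK

Verdict: the first failing condition is stationarity -> stat.

stat


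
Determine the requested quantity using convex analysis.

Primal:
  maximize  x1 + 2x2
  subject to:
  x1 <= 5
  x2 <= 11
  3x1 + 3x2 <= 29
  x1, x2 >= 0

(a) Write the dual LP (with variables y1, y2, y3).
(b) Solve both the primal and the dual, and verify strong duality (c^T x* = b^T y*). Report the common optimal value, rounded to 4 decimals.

The standard primal-dual pair for 'max c^T x s.t. A x <= b, x >= 0' is:
  Dual:  min b^T y  s.t.  A^T y >= c,  y >= 0.

So the dual LP is:
  minimize  5y1 + 11y2 + 29y3
  subject to:
    y1 + 3y3 >= 1
    y2 + 3y3 >= 2
    y1, y2, y3 >= 0

Solving the primal: x* = (0, 9.6667).
  primal value c^T x* = 19.3333.
Solving the dual: y* = (0, 0, 0.6667).
  dual value b^T y* = 19.3333.
Strong duality: c^T x* = b^T y*. Confirmed.

19.3333


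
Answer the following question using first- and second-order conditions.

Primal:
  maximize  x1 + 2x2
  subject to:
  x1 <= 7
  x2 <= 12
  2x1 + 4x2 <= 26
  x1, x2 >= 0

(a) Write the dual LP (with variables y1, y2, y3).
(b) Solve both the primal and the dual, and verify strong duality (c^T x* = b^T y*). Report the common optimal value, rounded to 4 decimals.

The standard primal-dual pair for 'max c^T x s.t. A x <= b, x >= 0' is:
  Dual:  min b^T y  s.t.  A^T y >= c,  y >= 0.

So the dual LP is:
  minimize  7y1 + 12y2 + 26y3
  subject to:
    y1 + 2y3 >= 1
    y2 + 4y3 >= 2
    y1, y2, y3 >= 0

Solving the primal: x* = (0, 6.5).
  primal value c^T x* = 13.
Solving the dual: y* = (0, 0, 0.5).
  dual value b^T y* = 13.
Strong duality: c^T x* = b^T y*. Confirmed.

13


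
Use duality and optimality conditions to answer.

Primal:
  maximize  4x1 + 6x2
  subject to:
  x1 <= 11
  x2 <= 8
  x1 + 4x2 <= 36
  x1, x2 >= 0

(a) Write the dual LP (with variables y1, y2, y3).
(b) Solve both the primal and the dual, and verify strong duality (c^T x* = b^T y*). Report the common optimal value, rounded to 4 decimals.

The standard primal-dual pair for 'max c^T x s.t. A x <= b, x >= 0' is:
  Dual:  min b^T y  s.t.  A^T y >= c,  y >= 0.

So the dual LP is:
  minimize  11y1 + 8y2 + 36y3
  subject to:
    y1 + y3 >= 4
    y2 + 4y3 >= 6
    y1, y2, y3 >= 0

Solving the primal: x* = (11, 6.25).
  primal value c^T x* = 81.5.
Solving the dual: y* = (2.5, 0, 1.5).
  dual value b^T y* = 81.5.
Strong duality: c^T x* = b^T y*. Confirmed.

81.5


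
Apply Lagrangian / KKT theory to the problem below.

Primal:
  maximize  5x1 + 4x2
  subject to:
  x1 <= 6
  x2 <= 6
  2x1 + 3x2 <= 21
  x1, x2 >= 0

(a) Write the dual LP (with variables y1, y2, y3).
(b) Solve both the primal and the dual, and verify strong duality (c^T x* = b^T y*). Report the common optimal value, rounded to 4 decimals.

The standard primal-dual pair for 'max c^T x s.t. A x <= b, x >= 0' is:
  Dual:  min b^T y  s.t.  A^T y >= c,  y >= 0.

So the dual LP is:
  minimize  6y1 + 6y2 + 21y3
  subject to:
    y1 + 2y3 >= 5
    y2 + 3y3 >= 4
    y1, y2, y3 >= 0

Solving the primal: x* = (6, 3).
  primal value c^T x* = 42.
Solving the dual: y* = (2.3333, 0, 1.3333).
  dual value b^T y* = 42.
Strong duality: c^T x* = b^T y*. Confirmed.

42


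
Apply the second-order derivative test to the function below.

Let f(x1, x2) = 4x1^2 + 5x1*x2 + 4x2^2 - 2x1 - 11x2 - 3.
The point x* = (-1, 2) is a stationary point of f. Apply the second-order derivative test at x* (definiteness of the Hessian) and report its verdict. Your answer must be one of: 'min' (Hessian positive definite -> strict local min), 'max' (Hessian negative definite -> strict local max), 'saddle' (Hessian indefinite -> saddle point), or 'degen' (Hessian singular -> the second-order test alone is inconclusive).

Compute the Hessian H = grad^2 f:
  H = [[8, 5], [5, 8]]
Verify stationarity: grad f(x*) = H x* + g = (0, 0).
Eigenvalues of H: 3, 13.
Both eigenvalues > 0, so H is positive definite -> x* is a strict local min.

min


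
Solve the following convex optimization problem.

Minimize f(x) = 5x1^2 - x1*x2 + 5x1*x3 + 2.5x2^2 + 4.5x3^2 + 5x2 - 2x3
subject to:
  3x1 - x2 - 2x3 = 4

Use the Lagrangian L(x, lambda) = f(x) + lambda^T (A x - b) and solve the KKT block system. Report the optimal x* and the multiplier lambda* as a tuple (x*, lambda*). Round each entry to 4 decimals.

Form the Lagrangian:
  L(x, lambda) = (1/2) x^T Q x + c^T x + lambda^T (A x - b)
Stationarity (grad_x L = 0): Q x + c + A^T lambda = 0.
Primal feasibility: A x = b.

This gives the KKT block system:
  [ Q   A^T ] [ x     ]   [-c ]
  [ A    0  ] [ lambda ] = [ b ]

Solving the linear system:
  x*      = (0.611, -1.2052, -0.4809)
  lambda* = (-1.6368)
  f(x*)   = 0.7416

x* = (0.611, -1.2052, -0.4809), lambda* = (-1.6368)


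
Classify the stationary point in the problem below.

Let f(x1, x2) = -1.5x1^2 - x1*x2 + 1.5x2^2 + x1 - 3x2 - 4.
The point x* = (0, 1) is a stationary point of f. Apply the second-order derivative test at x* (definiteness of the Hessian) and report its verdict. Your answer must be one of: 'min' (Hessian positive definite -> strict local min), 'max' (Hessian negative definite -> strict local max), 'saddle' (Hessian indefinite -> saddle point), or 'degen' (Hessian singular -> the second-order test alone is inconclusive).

Compute the Hessian H = grad^2 f:
  H = [[-3, -1], [-1, 3]]
Verify stationarity: grad f(x*) = H x* + g = (0, 0).
Eigenvalues of H: -3.1623, 3.1623.
Eigenvalues have mixed signs, so H is indefinite -> x* is a saddle point.

saddle


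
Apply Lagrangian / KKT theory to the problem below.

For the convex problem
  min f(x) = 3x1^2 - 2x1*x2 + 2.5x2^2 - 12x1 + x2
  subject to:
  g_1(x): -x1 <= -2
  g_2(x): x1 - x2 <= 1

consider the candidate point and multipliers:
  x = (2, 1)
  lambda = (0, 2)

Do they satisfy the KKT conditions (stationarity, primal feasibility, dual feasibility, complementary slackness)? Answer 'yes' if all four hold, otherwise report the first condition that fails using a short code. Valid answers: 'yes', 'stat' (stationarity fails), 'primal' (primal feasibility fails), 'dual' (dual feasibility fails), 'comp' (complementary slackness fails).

Gradient of f: grad f(x) = Q x + c = (-2, 2)
Constraint values g_i(x) = a_i^T x - b_i:
  g_1((2, 1)) = 0
  g_2((2, 1)) = 0
Stationarity residual: grad f(x) + sum_i lambda_i a_i = (0, 0)
  -> stationarity OK
Primal feasibility (all g_i <= 0): OK
Dual feasibility (all lambda_i >= 0): OK
Complementary slackness (lambda_i * g_i(x) = 0 for all i): OK

Verdict: yes, KKT holds.

yes


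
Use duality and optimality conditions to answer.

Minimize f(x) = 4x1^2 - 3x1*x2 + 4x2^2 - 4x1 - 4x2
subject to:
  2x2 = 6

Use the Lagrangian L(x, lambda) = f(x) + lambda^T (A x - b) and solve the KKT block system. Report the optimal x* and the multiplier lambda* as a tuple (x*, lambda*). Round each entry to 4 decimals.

Form the Lagrangian:
  L(x, lambda) = (1/2) x^T Q x + c^T x + lambda^T (A x - b)
Stationarity (grad_x L = 0): Q x + c + A^T lambda = 0.
Primal feasibility: A x = b.

This gives the KKT block system:
  [ Q   A^T ] [ x     ]   [-c ]
  [ A    0  ] [ lambda ] = [ b ]

Solving the linear system:
  x*      = (1.625, 3)
  lambda* = (-7.5625)
  f(x*)   = 13.4375

x* = (1.625, 3), lambda* = (-7.5625)


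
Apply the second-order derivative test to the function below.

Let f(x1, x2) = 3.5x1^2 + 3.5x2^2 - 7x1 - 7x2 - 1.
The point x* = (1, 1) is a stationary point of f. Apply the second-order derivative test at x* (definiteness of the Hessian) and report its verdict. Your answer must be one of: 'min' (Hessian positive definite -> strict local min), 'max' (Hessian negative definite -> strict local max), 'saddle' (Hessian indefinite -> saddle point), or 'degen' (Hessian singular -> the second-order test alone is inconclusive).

Compute the Hessian H = grad^2 f:
  H = [[7, 0], [0, 7]]
Verify stationarity: grad f(x*) = H x* + g = (0, 0).
Eigenvalues of H: 7, 7.
Both eigenvalues > 0, so H is positive definite -> x* is a strict local min.

min


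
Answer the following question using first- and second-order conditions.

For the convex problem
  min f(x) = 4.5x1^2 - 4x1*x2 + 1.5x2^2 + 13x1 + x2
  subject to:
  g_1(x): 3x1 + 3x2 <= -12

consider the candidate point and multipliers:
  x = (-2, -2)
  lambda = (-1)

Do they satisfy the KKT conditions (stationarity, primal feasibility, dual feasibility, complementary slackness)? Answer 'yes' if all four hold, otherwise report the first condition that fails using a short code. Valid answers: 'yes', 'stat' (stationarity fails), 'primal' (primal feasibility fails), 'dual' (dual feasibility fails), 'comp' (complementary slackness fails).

Gradient of f: grad f(x) = Q x + c = (3, 3)
Constraint values g_i(x) = a_i^T x - b_i:
  g_1((-2, -2)) = 0
Stationarity residual: grad f(x) + sum_i lambda_i a_i = (0, 0)
  -> stationarity OK
Primal feasibility (all g_i <= 0): OK
Dual feasibility (all lambda_i >= 0): FAILS
Complementary slackness (lambda_i * g_i(x) = 0 for all i): OK

Verdict: the first failing condition is dual_feasibility -> dual.

dual


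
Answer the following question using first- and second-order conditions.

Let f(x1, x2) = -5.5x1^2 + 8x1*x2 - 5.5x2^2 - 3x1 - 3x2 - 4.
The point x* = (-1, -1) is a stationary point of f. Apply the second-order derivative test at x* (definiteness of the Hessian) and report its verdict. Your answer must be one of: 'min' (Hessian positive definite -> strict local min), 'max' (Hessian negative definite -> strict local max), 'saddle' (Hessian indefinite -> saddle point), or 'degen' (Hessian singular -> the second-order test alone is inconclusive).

Compute the Hessian H = grad^2 f:
  H = [[-11, 8], [8, -11]]
Verify stationarity: grad f(x*) = H x* + g = (0, 0).
Eigenvalues of H: -19, -3.
Both eigenvalues < 0, so H is negative definite -> x* is a strict local max.

max


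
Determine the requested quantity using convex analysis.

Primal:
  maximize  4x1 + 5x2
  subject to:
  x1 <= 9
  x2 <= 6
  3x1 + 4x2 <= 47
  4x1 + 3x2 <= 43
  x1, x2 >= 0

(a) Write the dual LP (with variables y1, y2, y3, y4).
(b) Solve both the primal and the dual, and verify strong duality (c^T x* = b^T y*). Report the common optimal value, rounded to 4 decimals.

The standard primal-dual pair for 'max c^T x s.t. A x <= b, x >= 0' is:
  Dual:  min b^T y  s.t.  A^T y >= c,  y >= 0.

So the dual LP is:
  minimize  9y1 + 6y2 + 47y3 + 43y4
  subject to:
    y1 + 3y3 + 4y4 >= 4
    y2 + 4y3 + 3y4 >= 5
    y1, y2, y3, y4 >= 0

Solving the primal: x* = (6.25, 6).
  primal value c^T x* = 55.
Solving the dual: y* = (0, 2, 0, 1).
  dual value b^T y* = 55.
Strong duality: c^T x* = b^T y*. Confirmed.

55
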